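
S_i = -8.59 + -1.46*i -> [-8.59, -10.05, -11.51, -12.97, -14.43]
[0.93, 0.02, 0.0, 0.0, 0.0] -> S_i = 0.93*0.02^i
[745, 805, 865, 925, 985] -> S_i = 745 + 60*i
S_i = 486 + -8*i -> [486, 478, 470, 462, 454]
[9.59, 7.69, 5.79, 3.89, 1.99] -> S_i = 9.59 + -1.90*i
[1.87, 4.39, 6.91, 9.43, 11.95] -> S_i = 1.87 + 2.52*i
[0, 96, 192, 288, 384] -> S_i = 0 + 96*i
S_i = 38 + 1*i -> [38, 39, 40, 41, 42]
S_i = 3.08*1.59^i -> [3.08, 4.9, 7.79, 12.38, 19.69]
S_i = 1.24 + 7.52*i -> [1.24, 8.76, 16.28, 23.8, 31.32]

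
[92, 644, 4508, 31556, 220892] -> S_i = 92*7^i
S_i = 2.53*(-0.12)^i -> [2.53, -0.3, 0.04, -0.0, 0.0]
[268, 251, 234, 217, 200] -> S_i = 268 + -17*i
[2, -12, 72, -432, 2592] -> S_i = 2*-6^i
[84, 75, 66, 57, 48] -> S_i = 84 + -9*i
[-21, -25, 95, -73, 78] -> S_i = Random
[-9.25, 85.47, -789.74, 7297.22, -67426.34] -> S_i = -9.25*(-9.24)^i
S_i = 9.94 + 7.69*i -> [9.94, 17.63, 25.32, 33.01, 40.7]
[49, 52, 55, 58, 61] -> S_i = 49 + 3*i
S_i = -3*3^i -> [-3, -9, -27, -81, -243]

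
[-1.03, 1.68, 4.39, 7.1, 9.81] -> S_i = -1.03 + 2.71*i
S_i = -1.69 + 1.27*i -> [-1.69, -0.42, 0.85, 2.12, 3.39]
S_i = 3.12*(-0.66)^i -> [3.12, -2.06, 1.36, -0.9, 0.59]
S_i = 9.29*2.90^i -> [9.29, 26.94, 78.13, 226.57, 657.06]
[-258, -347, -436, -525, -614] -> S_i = -258 + -89*i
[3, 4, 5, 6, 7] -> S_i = 3 + 1*i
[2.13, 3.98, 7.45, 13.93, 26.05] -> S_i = 2.13*1.87^i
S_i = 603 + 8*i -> [603, 611, 619, 627, 635]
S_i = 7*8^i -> [7, 56, 448, 3584, 28672]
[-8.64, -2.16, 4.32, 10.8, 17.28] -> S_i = -8.64 + 6.48*i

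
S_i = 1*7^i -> [1, 7, 49, 343, 2401]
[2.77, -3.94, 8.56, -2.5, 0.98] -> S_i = Random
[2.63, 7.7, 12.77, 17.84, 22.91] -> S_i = 2.63 + 5.07*i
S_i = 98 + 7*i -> [98, 105, 112, 119, 126]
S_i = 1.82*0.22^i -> [1.82, 0.4, 0.09, 0.02, 0.0]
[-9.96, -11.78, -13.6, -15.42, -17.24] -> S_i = -9.96 + -1.82*i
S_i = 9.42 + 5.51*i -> [9.42, 14.93, 20.44, 25.95, 31.46]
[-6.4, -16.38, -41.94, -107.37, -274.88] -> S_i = -6.40*2.56^i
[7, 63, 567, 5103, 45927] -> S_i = 7*9^i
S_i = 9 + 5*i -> [9, 14, 19, 24, 29]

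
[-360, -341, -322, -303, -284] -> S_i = -360 + 19*i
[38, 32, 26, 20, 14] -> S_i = 38 + -6*i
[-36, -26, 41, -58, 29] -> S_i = Random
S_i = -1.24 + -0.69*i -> [-1.24, -1.93, -2.62, -3.31, -4.0]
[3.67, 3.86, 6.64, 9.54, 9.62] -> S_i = Random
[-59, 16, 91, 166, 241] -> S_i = -59 + 75*i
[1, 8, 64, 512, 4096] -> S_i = 1*8^i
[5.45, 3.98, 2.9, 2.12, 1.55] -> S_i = 5.45*0.73^i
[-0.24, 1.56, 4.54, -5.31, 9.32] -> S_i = Random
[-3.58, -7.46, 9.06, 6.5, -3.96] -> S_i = Random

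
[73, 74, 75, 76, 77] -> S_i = 73 + 1*i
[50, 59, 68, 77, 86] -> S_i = 50 + 9*i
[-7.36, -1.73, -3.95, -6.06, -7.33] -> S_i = Random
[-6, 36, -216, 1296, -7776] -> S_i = -6*-6^i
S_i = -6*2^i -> [-6, -12, -24, -48, -96]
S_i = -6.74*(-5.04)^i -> [-6.74, 33.97, -171.21, 862.88, -4348.93]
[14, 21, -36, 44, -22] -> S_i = Random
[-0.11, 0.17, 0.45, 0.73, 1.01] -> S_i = -0.11 + 0.28*i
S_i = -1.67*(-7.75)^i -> [-1.67, 12.94, -100.3, 777.36, -6024.53]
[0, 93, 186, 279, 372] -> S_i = 0 + 93*i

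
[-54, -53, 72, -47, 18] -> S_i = Random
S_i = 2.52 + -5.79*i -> [2.52, -3.27, -9.06, -14.85, -20.64]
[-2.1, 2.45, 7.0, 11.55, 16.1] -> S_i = -2.10 + 4.55*i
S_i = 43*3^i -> [43, 129, 387, 1161, 3483]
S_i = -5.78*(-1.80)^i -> [-5.78, 10.4, -18.73, 33.71, -60.68]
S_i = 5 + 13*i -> [5, 18, 31, 44, 57]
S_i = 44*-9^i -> [44, -396, 3564, -32076, 288684]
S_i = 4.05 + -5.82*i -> [4.05, -1.77, -7.59, -13.41, -19.23]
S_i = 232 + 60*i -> [232, 292, 352, 412, 472]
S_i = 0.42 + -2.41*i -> [0.42, -1.99, -4.4, -6.81, -9.22]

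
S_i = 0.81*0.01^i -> [0.81, 0.01, 0.0, 0.0, 0.0]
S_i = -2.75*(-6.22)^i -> [-2.75, 17.1, -106.39, 661.77, -4116.18]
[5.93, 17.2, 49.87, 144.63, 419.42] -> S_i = 5.93*2.90^i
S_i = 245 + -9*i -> [245, 236, 227, 218, 209]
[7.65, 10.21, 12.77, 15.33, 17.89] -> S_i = 7.65 + 2.56*i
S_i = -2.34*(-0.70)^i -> [-2.34, 1.64, -1.15, 0.8, -0.56]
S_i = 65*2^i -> [65, 130, 260, 520, 1040]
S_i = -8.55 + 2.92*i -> [-8.55, -5.63, -2.71, 0.21, 3.13]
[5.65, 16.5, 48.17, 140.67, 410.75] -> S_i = 5.65*2.92^i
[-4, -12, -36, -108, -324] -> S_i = -4*3^i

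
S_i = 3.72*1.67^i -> [3.72, 6.21, 10.37, 17.33, 28.93]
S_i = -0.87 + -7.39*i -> [-0.87, -8.26, -15.65, -23.04, -30.43]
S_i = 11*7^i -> [11, 77, 539, 3773, 26411]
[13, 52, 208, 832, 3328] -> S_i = 13*4^i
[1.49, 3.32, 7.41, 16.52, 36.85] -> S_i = 1.49*2.23^i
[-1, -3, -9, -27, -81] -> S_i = -1*3^i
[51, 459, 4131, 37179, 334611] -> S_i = 51*9^i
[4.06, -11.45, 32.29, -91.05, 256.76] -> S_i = 4.06*(-2.82)^i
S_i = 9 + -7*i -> [9, 2, -5, -12, -19]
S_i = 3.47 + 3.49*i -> [3.47, 6.96, 10.45, 13.94, 17.43]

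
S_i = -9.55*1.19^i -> [-9.55, -11.36, -13.52, -16.09, -19.15]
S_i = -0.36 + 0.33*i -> [-0.36, -0.03, 0.3, 0.63, 0.96]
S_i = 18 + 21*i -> [18, 39, 60, 81, 102]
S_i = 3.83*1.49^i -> [3.83, 5.71, 8.5, 12.67, 18.88]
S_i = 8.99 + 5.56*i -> [8.99, 14.55, 20.11, 25.67, 31.23]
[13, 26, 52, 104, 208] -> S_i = 13*2^i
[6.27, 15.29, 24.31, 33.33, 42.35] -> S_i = 6.27 + 9.02*i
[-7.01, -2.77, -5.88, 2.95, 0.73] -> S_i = Random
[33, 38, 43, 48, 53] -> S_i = 33 + 5*i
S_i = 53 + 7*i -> [53, 60, 67, 74, 81]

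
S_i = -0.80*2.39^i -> [-0.8, -1.91, -4.57, -10.92, -26.1]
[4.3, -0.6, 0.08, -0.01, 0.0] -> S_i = 4.30*(-0.14)^i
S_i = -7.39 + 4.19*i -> [-7.39, -3.2, 0.99, 5.18, 9.37]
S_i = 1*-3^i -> [1, -3, 9, -27, 81]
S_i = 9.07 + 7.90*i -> [9.07, 16.97, 24.87, 32.77, 40.67]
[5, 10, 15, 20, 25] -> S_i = 5 + 5*i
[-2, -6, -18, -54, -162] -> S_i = -2*3^i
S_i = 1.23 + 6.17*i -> [1.23, 7.4, 13.57, 19.74, 25.91]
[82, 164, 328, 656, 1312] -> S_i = 82*2^i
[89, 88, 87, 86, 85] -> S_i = 89 + -1*i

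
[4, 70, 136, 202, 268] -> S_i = 4 + 66*i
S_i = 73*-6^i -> [73, -438, 2628, -15768, 94608]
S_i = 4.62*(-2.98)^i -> [4.62, -13.77, 41.03, -122.26, 364.34]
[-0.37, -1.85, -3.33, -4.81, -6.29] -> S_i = -0.37 + -1.48*i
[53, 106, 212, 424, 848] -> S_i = 53*2^i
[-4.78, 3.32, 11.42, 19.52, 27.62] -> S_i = -4.78 + 8.10*i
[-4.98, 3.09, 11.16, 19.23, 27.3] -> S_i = -4.98 + 8.07*i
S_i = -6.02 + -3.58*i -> [-6.02, -9.6, -13.18, -16.76, -20.34]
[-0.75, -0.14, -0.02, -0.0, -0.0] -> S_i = -0.75*0.18^i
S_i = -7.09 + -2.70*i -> [-7.09, -9.79, -12.49, -15.19, -17.89]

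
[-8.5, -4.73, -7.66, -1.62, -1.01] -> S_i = Random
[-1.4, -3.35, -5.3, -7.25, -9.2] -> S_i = -1.40 + -1.95*i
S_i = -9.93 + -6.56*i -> [-9.93, -16.49, -23.05, -29.61, -36.17]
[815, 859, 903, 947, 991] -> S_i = 815 + 44*i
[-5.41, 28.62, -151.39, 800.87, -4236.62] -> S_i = -5.41*(-5.29)^i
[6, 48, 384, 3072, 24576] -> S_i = 6*8^i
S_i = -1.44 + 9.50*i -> [-1.44, 8.06, 17.56, 27.06, 36.56]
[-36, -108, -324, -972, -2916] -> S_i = -36*3^i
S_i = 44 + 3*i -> [44, 47, 50, 53, 56]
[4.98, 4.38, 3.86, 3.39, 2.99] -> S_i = 4.98*0.88^i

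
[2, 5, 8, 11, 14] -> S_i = 2 + 3*i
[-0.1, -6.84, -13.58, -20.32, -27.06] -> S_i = -0.10 + -6.74*i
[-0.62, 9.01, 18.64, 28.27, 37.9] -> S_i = -0.62 + 9.63*i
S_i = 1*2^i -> [1, 2, 4, 8, 16]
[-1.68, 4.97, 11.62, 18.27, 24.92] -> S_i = -1.68 + 6.65*i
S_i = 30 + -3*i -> [30, 27, 24, 21, 18]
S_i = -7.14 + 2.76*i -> [-7.14, -4.38, -1.62, 1.14, 3.9]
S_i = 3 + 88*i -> [3, 91, 179, 267, 355]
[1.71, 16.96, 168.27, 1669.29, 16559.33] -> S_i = 1.71*9.92^i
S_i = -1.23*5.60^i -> [-1.23, -6.89, -38.57, -216.01, -1209.64]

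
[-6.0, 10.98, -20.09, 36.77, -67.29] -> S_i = -6.00*(-1.83)^i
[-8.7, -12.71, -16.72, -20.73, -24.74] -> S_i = -8.70 + -4.01*i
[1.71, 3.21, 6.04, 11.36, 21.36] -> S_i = 1.71*1.88^i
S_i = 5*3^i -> [5, 15, 45, 135, 405]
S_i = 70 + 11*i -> [70, 81, 92, 103, 114]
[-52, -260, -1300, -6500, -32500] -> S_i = -52*5^i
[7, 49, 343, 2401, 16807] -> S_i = 7*7^i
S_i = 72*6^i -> [72, 432, 2592, 15552, 93312]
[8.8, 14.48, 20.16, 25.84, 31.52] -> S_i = 8.80 + 5.68*i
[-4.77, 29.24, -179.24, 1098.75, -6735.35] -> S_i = -4.77*(-6.13)^i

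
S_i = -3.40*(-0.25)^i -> [-3.4, 0.85, -0.21, 0.05, -0.01]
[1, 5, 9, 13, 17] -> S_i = 1 + 4*i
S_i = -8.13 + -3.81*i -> [-8.13, -11.94, -15.75, -19.56, -23.37]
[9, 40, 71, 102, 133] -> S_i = 9 + 31*i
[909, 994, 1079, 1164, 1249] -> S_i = 909 + 85*i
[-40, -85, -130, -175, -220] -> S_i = -40 + -45*i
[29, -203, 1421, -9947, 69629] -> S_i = 29*-7^i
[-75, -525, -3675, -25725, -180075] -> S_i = -75*7^i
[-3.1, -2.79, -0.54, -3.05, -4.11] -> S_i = Random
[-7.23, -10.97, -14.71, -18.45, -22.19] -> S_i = -7.23 + -3.74*i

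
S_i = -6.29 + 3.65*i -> [-6.29, -2.64, 1.01, 4.66, 8.31]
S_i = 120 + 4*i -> [120, 124, 128, 132, 136]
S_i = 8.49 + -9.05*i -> [8.49, -0.56, -9.61, -18.66, -27.71]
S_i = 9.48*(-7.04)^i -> [9.48, -66.74, 469.84, -3307.7, 23286.22]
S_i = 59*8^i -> [59, 472, 3776, 30208, 241664]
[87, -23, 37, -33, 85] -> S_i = Random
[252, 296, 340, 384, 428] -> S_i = 252 + 44*i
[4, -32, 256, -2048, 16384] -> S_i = 4*-8^i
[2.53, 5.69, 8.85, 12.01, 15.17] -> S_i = 2.53 + 3.16*i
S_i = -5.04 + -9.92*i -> [-5.04, -14.96, -24.88, -34.8, -44.72]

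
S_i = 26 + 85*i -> [26, 111, 196, 281, 366]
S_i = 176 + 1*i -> [176, 177, 178, 179, 180]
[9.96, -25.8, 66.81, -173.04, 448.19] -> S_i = 9.96*(-2.59)^i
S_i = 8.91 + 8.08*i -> [8.91, 16.99, 25.07, 33.15, 41.23]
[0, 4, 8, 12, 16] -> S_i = 0 + 4*i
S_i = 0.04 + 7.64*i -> [0.04, 7.68, 15.32, 22.96, 30.6]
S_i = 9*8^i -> [9, 72, 576, 4608, 36864]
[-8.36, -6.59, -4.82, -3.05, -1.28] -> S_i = -8.36 + 1.77*i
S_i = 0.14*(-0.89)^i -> [0.14, -0.12, 0.11, -0.1, 0.09]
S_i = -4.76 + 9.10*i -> [-4.76, 4.34, 13.44, 22.54, 31.64]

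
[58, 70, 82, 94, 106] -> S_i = 58 + 12*i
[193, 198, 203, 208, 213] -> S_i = 193 + 5*i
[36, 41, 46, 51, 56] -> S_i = 36 + 5*i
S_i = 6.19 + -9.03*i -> [6.19, -2.84, -11.87, -20.9, -29.93]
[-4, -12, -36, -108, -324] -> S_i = -4*3^i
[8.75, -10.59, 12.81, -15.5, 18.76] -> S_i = 8.75*(-1.21)^i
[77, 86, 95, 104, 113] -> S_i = 77 + 9*i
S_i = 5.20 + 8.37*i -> [5.2, 13.57, 21.94, 30.31, 38.68]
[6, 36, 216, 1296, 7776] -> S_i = 6*6^i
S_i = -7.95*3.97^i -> [-7.95, -31.56, -125.3, -497.44, -1974.83]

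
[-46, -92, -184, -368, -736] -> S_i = -46*2^i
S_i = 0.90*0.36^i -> [0.9, 0.32, 0.12, 0.04, 0.02]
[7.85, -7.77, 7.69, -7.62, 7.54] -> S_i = 7.85*(-0.99)^i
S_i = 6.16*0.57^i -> [6.16, 3.51, 2.0, 1.14, 0.65]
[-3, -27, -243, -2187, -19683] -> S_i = -3*9^i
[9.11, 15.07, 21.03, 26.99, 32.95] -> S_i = 9.11 + 5.96*i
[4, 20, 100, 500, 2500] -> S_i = 4*5^i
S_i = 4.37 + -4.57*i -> [4.37, -0.2, -4.77, -9.34, -13.91]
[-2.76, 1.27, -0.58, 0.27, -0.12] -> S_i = -2.76*(-0.46)^i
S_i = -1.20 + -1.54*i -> [-1.2, -2.74, -4.28, -5.82, -7.36]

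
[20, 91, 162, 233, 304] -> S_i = 20 + 71*i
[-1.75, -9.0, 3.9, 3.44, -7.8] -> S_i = Random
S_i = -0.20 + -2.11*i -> [-0.2, -2.31, -4.42, -6.53, -8.64]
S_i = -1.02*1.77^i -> [-1.02, -1.81, -3.2, -5.66, -10.01]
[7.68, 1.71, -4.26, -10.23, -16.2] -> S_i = 7.68 + -5.97*i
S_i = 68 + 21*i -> [68, 89, 110, 131, 152]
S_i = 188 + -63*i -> [188, 125, 62, -1, -64]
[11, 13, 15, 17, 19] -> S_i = 11 + 2*i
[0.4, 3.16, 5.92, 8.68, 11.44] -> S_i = 0.40 + 2.76*i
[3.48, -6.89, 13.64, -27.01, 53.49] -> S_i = 3.48*(-1.98)^i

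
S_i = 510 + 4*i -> [510, 514, 518, 522, 526]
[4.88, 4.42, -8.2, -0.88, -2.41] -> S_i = Random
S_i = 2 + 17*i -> [2, 19, 36, 53, 70]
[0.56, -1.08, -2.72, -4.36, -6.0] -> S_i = 0.56 + -1.64*i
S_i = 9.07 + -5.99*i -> [9.07, 3.08, -2.91, -8.9, -14.89]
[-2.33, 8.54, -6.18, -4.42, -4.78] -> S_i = Random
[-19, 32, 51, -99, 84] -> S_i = Random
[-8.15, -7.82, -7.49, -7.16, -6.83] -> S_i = -8.15 + 0.33*i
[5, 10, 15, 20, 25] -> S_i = 5 + 5*i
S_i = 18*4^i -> [18, 72, 288, 1152, 4608]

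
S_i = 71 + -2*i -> [71, 69, 67, 65, 63]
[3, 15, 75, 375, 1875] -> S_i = 3*5^i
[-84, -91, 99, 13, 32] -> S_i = Random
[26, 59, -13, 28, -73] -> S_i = Random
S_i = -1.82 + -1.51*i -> [-1.82, -3.33, -4.84, -6.35, -7.86]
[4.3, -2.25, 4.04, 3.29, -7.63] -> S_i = Random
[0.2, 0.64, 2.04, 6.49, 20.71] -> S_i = 0.20*3.19^i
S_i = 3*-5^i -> [3, -15, 75, -375, 1875]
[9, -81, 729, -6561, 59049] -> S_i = 9*-9^i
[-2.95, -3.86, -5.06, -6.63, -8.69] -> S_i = -2.95*1.31^i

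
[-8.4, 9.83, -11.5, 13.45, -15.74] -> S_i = -8.40*(-1.17)^i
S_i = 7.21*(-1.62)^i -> [7.21, -11.68, 18.92, -30.65, 49.66]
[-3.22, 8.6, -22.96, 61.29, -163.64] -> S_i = -3.22*(-2.67)^i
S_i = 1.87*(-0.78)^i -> [1.87, -1.46, 1.14, -0.89, 0.69]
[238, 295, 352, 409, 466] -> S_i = 238 + 57*i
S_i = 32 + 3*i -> [32, 35, 38, 41, 44]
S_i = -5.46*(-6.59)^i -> [-5.46, 35.98, -237.12, 1562.6, -10297.56]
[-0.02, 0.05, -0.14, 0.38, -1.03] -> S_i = -0.02*(-2.68)^i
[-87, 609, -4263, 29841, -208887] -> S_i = -87*-7^i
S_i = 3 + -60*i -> [3, -57, -117, -177, -237]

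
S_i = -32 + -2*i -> [-32, -34, -36, -38, -40]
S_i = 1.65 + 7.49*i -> [1.65, 9.14, 16.63, 24.12, 31.61]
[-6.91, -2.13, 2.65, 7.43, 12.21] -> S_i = -6.91 + 4.78*i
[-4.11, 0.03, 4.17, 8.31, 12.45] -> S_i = -4.11 + 4.14*i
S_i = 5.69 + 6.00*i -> [5.69, 11.69, 17.69, 23.69, 29.69]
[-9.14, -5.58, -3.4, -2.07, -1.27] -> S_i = -9.14*0.61^i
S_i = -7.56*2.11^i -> [-7.56, -15.95, -33.66, -71.02, -149.85]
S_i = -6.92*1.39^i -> [-6.92, -9.62, -13.37, -18.58, -25.83]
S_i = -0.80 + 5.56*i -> [-0.8, 4.76, 10.32, 15.88, 21.44]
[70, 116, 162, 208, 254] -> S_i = 70 + 46*i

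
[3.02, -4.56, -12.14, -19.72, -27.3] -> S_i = 3.02 + -7.58*i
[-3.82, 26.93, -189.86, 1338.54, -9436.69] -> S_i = -3.82*(-7.05)^i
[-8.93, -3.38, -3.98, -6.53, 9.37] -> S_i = Random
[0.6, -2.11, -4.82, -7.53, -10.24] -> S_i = 0.60 + -2.71*i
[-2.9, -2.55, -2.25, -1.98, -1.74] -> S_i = -2.90*0.88^i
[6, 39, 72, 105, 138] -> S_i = 6 + 33*i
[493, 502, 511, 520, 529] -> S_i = 493 + 9*i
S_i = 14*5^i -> [14, 70, 350, 1750, 8750]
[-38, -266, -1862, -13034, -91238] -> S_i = -38*7^i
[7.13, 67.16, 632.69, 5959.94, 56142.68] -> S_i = 7.13*9.42^i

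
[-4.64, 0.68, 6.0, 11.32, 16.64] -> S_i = -4.64 + 5.32*i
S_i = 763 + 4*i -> [763, 767, 771, 775, 779]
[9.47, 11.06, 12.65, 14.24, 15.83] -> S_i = 9.47 + 1.59*i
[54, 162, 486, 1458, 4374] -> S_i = 54*3^i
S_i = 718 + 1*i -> [718, 719, 720, 721, 722]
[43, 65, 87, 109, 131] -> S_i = 43 + 22*i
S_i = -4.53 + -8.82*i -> [-4.53, -13.35, -22.17, -30.99, -39.81]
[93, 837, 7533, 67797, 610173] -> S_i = 93*9^i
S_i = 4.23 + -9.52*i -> [4.23, -5.29, -14.81, -24.33, -33.85]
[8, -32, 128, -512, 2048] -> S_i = 8*-4^i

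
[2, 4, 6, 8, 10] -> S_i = 2 + 2*i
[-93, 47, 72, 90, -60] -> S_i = Random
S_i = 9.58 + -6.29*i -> [9.58, 3.29, -3.0, -9.29, -15.58]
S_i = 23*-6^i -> [23, -138, 828, -4968, 29808]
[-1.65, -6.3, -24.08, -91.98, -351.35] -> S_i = -1.65*3.82^i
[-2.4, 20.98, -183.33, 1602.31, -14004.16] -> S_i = -2.40*(-8.74)^i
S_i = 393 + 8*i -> [393, 401, 409, 417, 425]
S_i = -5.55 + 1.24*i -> [-5.55, -4.31, -3.07, -1.83, -0.59]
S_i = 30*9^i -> [30, 270, 2430, 21870, 196830]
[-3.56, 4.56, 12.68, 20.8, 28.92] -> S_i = -3.56 + 8.12*i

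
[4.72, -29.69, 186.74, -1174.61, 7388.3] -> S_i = 4.72*(-6.29)^i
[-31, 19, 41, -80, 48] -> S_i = Random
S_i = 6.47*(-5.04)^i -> [6.47, -32.61, 164.35, -828.32, 4174.71]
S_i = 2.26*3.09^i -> [2.26, 6.98, 21.58, 66.68, 206.04]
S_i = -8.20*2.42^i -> [-8.2, -19.84, -48.02, -116.21, -281.24]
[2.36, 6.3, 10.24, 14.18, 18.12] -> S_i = 2.36 + 3.94*i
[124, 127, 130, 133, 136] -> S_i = 124 + 3*i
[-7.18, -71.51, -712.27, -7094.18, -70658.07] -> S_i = -7.18*9.96^i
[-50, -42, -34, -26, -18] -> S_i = -50 + 8*i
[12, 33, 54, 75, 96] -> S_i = 12 + 21*i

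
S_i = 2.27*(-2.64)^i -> [2.27, -5.99, 15.82, -41.77, 110.27]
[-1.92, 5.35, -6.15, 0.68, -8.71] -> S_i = Random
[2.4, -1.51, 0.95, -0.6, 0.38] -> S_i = 2.40*(-0.63)^i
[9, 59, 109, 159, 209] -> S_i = 9 + 50*i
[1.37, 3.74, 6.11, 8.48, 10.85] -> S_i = 1.37 + 2.37*i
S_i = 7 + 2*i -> [7, 9, 11, 13, 15]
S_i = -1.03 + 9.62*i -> [-1.03, 8.59, 18.21, 27.83, 37.45]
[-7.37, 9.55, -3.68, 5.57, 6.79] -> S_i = Random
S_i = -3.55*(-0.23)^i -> [-3.55, 0.82, -0.19, 0.04, -0.01]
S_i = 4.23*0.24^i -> [4.23, 1.02, 0.24, 0.06, 0.01]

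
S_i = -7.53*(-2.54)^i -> [-7.53, 19.13, -48.58, 123.39, -313.42]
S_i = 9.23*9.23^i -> [9.23, 85.19, 786.33, 7257.83, 66989.77]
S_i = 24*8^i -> [24, 192, 1536, 12288, 98304]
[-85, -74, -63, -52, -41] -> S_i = -85 + 11*i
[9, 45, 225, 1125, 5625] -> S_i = 9*5^i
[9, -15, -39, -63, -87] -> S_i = 9 + -24*i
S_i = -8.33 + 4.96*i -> [-8.33, -3.37, 1.59, 6.55, 11.51]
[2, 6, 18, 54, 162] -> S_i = 2*3^i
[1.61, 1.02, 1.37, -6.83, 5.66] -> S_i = Random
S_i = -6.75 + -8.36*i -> [-6.75, -15.11, -23.47, -31.83, -40.19]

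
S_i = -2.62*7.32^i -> [-2.62, -19.18, -140.39, -1027.62, -7522.21]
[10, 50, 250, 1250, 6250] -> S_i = 10*5^i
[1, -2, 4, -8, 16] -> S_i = 1*-2^i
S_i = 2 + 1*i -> [2, 3, 4, 5, 6]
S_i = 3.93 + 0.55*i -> [3.93, 4.48, 5.03, 5.58, 6.13]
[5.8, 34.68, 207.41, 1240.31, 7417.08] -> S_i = 5.80*5.98^i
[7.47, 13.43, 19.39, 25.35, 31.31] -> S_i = 7.47 + 5.96*i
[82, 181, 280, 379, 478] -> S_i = 82 + 99*i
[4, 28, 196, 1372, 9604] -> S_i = 4*7^i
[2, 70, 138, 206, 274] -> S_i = 2 + 68*i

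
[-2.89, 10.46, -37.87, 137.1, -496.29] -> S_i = -2.89*(-3.62)^i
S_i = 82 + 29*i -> [82, 111, 140, 169, 198]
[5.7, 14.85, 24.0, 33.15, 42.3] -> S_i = 5.70 + 9.15*i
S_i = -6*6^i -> [-6, -36, -216, -1296, -7776]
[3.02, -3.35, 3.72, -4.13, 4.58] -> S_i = 3.02*(-1.11)^i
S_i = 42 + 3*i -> [42, 45, 48, 51, 54]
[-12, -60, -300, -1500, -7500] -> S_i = -12*5^i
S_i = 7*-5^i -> [7, -35, 175, -875, 4375]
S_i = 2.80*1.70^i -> [2.8, 4.76, 8.09, 13.76, 23.39]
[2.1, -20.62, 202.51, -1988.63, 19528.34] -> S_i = 2.10*(-9.82)^i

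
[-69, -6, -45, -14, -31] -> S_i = Random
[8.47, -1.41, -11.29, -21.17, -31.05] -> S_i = 8.47 + -9.88*i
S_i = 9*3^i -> [9, 27, 81, 243, 729]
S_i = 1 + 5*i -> [1, 6, 11, 16, 21]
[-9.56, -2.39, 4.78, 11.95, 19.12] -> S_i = -9.56 + 7.17*i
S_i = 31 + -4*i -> [31, 27, 23, 19, 15]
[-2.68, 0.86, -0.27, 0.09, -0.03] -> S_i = -2.68*(-0.32)^i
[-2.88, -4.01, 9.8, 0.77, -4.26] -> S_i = Random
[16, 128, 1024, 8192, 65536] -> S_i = 16*8^i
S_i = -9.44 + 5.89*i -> [-9.44, -3.55, 2.34, 8.23, 14.12]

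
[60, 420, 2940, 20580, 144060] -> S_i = 60*7^i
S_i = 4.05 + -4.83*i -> [4.05, -0.78, -5.61, -10.44, -15.27]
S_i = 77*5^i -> [77, 385, 1925, 9625, 48125]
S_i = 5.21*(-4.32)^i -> [5.21, -22.51, 97.23, -420.04, 1814.57]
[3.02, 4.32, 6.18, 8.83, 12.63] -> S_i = 3.02*1.43^i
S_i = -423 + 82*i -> [-423, -341, -259, -177, -95]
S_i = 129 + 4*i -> [129, 133, 137, 141, 145]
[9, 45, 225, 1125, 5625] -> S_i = 9*5^i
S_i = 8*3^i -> [8, 24, 72, 216, 648]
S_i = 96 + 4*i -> [96, 100, 104, 108, 112]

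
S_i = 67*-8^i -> [67, -536, 4288, -34304, 274432]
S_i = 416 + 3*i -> [416, 419, 422, 425, 428]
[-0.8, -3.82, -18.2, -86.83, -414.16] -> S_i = -0.80*4.77^i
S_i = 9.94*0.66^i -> [9.94, 6.56, 4.33, 2.86, 1.89]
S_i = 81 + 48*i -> [81, 129, 177, 225, 273]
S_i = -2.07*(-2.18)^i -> [-2.07, 4.51, -9.84, 21.45, -46.75]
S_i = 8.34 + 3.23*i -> [8.34, 11.57, 14.8, 18.03, 21.26]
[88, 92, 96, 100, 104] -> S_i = 88 + 4*i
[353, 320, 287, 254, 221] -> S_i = 353 + -33*i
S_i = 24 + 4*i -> [24, 28, 32, 36, 40]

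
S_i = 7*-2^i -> [7, -14, 28, -56, 112]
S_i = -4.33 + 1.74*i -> [-4.33, -2.59, -0.85, 0.89, 2.63]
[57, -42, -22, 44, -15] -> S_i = Random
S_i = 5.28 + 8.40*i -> [5.28, 13.68, 22.08, 30.48, 38.88]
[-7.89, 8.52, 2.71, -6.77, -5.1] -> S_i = Random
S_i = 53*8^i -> [53, 424, 3392, 27136, 217088]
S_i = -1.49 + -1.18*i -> [-1.49, -2.67, -3.85, -5.03, -6.21]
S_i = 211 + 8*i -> [211, 219, 227, 235, 243]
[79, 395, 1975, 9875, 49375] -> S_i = 79*5^i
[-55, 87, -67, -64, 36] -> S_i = Random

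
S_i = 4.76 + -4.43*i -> [4.76, 0.33, -4.1, -8.53, -12.96]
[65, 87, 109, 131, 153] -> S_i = 65 + 22*i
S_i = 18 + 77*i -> [18, 95, 172, 249, 326]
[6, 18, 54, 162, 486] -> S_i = 6*3^i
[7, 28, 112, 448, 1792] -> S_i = 7*4^i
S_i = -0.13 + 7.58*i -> [-0.13, 7.45, 15.03, 22.61, 30.19]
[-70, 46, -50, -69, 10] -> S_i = Random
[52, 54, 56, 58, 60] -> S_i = 52 + 2*i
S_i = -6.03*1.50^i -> [-6.03, -9.04, -13.57, -20.35, -30.53]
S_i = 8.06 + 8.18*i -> [8.06, 16.24, 24.42, 32.6, 40.78]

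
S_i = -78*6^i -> [-78, -468, -2808, -16848, -101088]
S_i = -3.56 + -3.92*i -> [-3.56, -7.48, -11.4, -15.32, -19.24]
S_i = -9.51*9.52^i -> [-9.51, -90.54, -861.9, -8205.24, -78113.9]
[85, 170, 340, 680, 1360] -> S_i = 85*2^i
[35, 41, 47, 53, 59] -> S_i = 35 + 6*i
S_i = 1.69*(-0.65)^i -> [1.69, -1.1, 0.71, -0.46, 0.3]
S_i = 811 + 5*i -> [811, 816, 821, 826, 831]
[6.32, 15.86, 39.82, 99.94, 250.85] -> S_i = 6.32*2.51^i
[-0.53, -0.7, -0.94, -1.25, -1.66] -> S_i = -0.53*1.33^i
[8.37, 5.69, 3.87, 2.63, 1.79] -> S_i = 8.37*0.68^i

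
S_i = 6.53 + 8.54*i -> [6.53, 15.07, 23.61, 32.15, 40.69]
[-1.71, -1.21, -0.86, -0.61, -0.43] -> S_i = -1.71*0.71^i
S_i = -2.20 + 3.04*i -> [-2.2, 0.84, 3.88, 6.92, 9.96]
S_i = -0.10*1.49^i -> [-0.1, -0.15, -0.22, -0.33, -0.49]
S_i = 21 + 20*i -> [21, 41, 61, 81, 101]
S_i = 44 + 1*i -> [44, 45, 46, 47, 48]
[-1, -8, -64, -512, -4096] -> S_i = -1*8^i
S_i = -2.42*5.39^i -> [-2.42, -13.04, -70.31, -378.95, -2042.54]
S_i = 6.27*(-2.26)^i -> [6.27, -14.17, 32.02, -72.38, 163.57]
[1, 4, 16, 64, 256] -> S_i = 1*4^i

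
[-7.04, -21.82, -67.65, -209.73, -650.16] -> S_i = -7.04*3.10^i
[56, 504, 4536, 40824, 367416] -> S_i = 56*9^i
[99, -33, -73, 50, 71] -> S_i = Random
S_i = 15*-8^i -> [15, -120, 960, -7680, 61440]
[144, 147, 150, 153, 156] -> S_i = 144 + 3*i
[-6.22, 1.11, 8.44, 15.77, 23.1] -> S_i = -6.22 + 7.33*i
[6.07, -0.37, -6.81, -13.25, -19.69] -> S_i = 6.07 + -6.44*i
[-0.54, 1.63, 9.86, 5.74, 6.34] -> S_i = Random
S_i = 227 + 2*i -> [227, 229, 231, 233, 235]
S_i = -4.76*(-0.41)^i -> [-4.76, 1.95, -0.8, 0.33, -0.13]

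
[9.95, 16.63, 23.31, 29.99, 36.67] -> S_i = 9.95 + 6.68*i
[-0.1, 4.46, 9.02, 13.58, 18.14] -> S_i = -0.10 + 4.56*i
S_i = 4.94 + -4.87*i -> [4.94, 0.07, -4.8, -9.67, -14.54]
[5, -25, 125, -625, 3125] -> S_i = 5*-5^i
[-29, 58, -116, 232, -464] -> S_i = -29*-2^i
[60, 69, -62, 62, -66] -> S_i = Random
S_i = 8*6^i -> [8, 48, 288, 1728, 10368]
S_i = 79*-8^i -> [79, -632, 5056, -40448, 323584]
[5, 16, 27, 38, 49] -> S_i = 5 + 11*i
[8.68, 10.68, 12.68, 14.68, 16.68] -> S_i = 8.68 + 2.00*i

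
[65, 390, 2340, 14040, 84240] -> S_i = 65*6^i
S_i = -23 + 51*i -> [-23, 28, 79, 130, 181]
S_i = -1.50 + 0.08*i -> [-1.5, -1.42, -1.34, -1.26, -1.18]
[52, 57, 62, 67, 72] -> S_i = 52 + 5*i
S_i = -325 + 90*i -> [-325, -235, -145, -55, 35]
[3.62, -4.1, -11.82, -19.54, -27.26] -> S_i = 3.62 + -7.72*i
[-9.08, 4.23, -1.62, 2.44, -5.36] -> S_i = Random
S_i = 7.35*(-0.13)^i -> [7.35, -0.96, 0.12, -0.02, 0.0]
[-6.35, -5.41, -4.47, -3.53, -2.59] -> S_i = -6.35 + 0.94*i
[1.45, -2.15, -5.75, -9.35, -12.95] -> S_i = 1.45 + -3.60*i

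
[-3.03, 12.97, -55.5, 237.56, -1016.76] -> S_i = -3.03*(-4.28)^i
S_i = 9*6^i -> [9, 54, 324, 1944, 11664]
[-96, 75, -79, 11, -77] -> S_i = Random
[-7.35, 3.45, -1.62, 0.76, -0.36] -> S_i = -7.35*(-0.47)^i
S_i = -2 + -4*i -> [-2, -6, -10, -14, -18]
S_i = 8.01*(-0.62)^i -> [8.01, -4.97, 3.08, -1.91, 1.18]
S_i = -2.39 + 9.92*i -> [-2.39, 7.53, 17.45, 27.37, 37.29]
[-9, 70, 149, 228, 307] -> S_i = -9 + 79*i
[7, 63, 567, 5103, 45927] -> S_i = 7*9^i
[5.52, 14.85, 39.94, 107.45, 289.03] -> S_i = 5.52*2.69^i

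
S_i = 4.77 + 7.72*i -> [4.77, 12.49, 20.21, 27.93, 35.65]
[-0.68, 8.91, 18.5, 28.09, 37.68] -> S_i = -0.68 + 9.59*i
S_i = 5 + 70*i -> [5, 75, 145, 215, 285]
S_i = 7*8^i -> [7, 56, 448, 3584, 28672]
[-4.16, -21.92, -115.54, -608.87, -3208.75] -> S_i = -4.16*5.27^i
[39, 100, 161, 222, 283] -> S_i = 39 + 61*i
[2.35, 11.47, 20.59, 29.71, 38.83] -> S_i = 2.35 + 9.12*i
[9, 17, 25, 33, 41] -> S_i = 9 + 8*i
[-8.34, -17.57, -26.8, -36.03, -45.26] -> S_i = -8.34 + -9.23*i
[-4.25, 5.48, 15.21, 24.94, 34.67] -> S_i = -4.25 + 9.73*i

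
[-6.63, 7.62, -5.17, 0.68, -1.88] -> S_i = Random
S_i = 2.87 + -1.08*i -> [2.87, 1.79, 0.71, -0.37, -1.45]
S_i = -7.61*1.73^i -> [-7.61, -13.17, -22.78, -39.4, -68.17]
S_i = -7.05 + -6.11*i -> [-7.05, -13.16, -19.27, -25.38, -31.49]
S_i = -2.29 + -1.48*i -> [-2.29, -3.77, -5.25, -6.73, -8.21]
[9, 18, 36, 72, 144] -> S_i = 9*2^i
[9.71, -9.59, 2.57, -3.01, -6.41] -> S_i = Random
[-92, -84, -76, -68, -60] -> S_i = -92 + 8*i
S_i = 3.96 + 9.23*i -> [3.96, 13.19, 22.42, 31.65, 40.88]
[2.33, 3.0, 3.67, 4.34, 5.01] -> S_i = 2.33 + 0.67*i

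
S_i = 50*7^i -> [50, 350, 2450, 17150, 120050]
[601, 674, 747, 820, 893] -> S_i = 601 + 73*i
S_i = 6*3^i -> [6, 18, 54, 162, 486]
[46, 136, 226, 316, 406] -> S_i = 46 + 90*i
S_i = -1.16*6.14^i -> [-1.16, -7.12, -43.73, -268.51, -1648.66]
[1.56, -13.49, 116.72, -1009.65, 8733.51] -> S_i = 1.56*(-8.65)^i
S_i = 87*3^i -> [87, 261, 783, 2349, 7047]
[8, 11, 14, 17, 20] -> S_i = 8 + 3*i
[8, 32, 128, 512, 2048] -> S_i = 8*4^i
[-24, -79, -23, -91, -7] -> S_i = Random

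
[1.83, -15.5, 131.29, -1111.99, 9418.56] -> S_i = 1.83*(-8.47)^i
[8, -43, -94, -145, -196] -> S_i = 8 + -51*i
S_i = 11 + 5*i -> [11, 16, 21, 26, 31]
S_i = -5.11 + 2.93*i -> [-5.11, -2.18, 0.75, 3.68, 6.61]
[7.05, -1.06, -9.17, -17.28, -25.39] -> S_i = 7.05 + -8.11*i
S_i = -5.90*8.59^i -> [-5.9, -50.68, -435.35, -3739.65, -32123.63]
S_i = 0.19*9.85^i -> [0.19, 1.87, 18.43, 181.58, 1788.54]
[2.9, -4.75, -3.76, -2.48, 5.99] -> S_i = Random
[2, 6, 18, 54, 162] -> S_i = 2*3^i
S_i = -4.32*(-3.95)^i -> [-4.32, 17.06, -67.4, 266.24, -1051.65]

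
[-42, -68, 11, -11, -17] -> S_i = Random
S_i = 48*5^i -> [48, 240, 1200, 6000, 30000]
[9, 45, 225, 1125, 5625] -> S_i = 9*5^i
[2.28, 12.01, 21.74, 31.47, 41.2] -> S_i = 2.28 + 9.73*i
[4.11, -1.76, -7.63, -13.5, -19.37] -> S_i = 4.11 + -5.87*i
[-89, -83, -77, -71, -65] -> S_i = -89 + 6*i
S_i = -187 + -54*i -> [-187, -241, -295, -349, -403]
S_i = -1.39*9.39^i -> [-1.39, -13.05, -122.56, -1150.83, -10806.3]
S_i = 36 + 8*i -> [36, 44, 52, 60, 68]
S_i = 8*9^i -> [8, 72, 648, 5832, 52488]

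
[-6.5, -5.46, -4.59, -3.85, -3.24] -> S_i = -6.50*0.84^i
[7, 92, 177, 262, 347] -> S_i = 7 + 85*i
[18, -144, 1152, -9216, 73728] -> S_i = 18*-8^i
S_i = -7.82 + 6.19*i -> [-7.82, -1.63, 4.56, 10.75, 16.94]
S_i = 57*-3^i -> [57, -171, 513, -1539, 4617]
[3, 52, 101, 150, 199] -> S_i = 3 + 49*i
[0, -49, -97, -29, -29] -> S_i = Random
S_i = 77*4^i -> [77, 308, 1232, 4928, 19712]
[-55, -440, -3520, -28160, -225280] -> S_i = -55*8^i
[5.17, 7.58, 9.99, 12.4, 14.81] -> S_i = 5.17 + 2.41*i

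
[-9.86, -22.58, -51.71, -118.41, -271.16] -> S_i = -9.86*2.29^i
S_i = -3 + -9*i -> [-3, -12, -21, -30, -39]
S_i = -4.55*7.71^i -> [-4.55, -35.08, -270.47, -2085.33, -16077.88]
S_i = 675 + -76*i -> [675, 599, 523, 447, 371]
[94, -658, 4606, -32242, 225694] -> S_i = 94*-7^i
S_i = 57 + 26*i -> [57, 83, 109, 135, 161]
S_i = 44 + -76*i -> [44, -32, -108, -184, -260]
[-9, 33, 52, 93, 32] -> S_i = Random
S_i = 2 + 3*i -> [2, 5, 8, 11, 14]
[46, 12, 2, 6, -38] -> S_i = Random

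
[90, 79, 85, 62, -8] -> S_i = Random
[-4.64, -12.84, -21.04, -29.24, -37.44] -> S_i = -4.64 + -8.20*i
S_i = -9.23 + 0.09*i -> [-9.23, -9.14, -9.05, -8.96, -8.87]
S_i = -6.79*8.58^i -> [-6.79, -58.26, -499.86, -4288.76, -36797.55]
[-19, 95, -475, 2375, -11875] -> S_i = -19*-5^i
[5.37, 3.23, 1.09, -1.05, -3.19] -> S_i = 5.37 + -2.14*i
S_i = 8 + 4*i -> [8, 12, 16, 20, 24]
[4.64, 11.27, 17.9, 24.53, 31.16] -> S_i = 4.64 + 6.63*i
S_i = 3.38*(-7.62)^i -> [3.38, -25.76, 196.26, -1495.48, 11395.58]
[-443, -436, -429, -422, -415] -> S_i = -443 + 7*i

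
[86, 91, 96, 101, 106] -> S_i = 86 + 5*i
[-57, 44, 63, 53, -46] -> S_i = Random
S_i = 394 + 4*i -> [394, 398, 402, 406, 410]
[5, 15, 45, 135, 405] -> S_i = 5*3^i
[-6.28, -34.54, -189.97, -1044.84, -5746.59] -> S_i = -6.28*5.50^i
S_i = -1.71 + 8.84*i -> [-1.71, 7.13, 15.97, 24.81, 33.65]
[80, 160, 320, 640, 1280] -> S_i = 80*2^i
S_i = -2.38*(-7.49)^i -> [-2.38, 17.83, -133.52, 1000.05, -7490.39]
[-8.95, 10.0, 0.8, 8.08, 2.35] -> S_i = Random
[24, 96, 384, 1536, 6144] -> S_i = 24*4^i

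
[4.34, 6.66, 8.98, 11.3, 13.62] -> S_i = 4.34 + 2.32*i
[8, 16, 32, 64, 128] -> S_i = 8*2^i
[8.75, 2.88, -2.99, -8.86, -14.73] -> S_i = 8.75 + -5.87*i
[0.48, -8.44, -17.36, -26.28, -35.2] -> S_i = 0.48 + -8.92*i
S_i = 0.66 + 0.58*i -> [0.66, 1.24, 1.82, 2.4, 2.98]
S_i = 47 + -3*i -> [47, 44, 41, 38, 35]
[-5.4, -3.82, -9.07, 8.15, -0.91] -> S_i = Random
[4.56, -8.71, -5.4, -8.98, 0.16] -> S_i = Random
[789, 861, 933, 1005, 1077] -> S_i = 789 + 72*i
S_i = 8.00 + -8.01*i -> [8.0, -0.01, -8.02, -16.03, -24.04]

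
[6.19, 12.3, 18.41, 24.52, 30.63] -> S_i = 6.19 + 6.11*i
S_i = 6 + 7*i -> [6, 13, 20, 27, 34]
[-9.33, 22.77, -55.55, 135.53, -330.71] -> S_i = -9.33*(-2.44)^i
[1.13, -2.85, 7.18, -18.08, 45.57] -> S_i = 1.13*(-2.52)^i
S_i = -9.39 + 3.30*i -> [-9.39, -6.09, -2.79, 0.51, 3.81]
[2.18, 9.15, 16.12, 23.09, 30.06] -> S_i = 2.18 + 6.97*i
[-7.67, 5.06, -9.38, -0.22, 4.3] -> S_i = Random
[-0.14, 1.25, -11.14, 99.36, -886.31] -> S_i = -0.14*(-8.92)^i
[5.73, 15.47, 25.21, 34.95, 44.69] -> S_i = 5.73 + 9.74*i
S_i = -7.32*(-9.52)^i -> [-7.32, 69.69, -663.41, 6315.71, -60125.52]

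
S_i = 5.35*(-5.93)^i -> [5.35, -31.73, 188.13, -1115.62, 6615.65]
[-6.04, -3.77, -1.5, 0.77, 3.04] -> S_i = -6.04 + 2.27*i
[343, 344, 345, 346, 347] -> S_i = 343 + 1*i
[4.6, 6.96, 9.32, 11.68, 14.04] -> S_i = 4.60 + 2.36*i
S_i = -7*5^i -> [-7, -35, -175, -875, -4375]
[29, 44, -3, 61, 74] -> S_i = Random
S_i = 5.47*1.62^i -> [5.47, 8.86, 14.36, 23.26, 37.67]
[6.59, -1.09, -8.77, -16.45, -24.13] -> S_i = 6.59 + -7.68*i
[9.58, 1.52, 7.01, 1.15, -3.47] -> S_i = Random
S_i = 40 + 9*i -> [40, 49, 58, 67, 76]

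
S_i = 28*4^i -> [28, 112, 448, 1792, 7168]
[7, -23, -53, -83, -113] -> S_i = 7 + -30*i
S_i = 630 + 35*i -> [630, 665, 700, 735, 770]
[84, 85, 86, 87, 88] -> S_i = 84 + 1*i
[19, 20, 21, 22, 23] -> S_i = 19 + 1*i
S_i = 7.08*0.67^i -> [7.08, 4.74, 3.18, 2.13, 1.43]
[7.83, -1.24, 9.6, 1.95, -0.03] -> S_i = Random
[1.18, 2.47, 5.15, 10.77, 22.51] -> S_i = 1.18*2.09^i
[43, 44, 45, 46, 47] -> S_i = 43 + 1*i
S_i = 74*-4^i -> [74, -296, 1184, -4736, 18944]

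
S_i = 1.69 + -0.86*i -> [1.69, 0.83, -0.03, -0.89, -1.75]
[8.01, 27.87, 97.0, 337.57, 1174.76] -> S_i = 8.01*3.48^i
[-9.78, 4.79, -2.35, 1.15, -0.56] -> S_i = -9.78*(-0.49)^i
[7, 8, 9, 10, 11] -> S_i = 7 + 1*i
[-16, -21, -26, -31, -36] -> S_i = -16 + -5*i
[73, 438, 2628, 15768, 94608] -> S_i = 73*6^i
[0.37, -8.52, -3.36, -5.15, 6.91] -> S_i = Random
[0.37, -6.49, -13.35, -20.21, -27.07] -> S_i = 0.37 + -6.86*i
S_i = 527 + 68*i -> [527, 595, 663, 731, 799]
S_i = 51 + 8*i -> [51, 59, 67, 75, 83]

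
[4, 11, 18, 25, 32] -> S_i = 4 + 7*i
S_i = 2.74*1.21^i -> [2.74, 3.32, 4.01, 4.85, 5.87]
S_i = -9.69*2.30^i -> [-9.69, -22.29, -51.26, -117.9, -271.17]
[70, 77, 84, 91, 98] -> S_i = 70 + 7*i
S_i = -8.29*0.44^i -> [-8.29, -3.65, -1.6, -0.71, -0.31]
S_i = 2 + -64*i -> [2, -62, -126, -190, -254]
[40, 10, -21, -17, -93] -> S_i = Random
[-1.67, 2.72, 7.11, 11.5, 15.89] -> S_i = -1.67 + 4.39*i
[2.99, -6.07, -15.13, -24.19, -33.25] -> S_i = 2.99 + -9.06*i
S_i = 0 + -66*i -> [0, -66, -132, -198, -264]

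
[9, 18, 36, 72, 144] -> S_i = 9*2^i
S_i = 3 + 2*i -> [3, 5, 7, 9, 11]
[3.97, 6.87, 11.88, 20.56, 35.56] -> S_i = 3.97*1.73^i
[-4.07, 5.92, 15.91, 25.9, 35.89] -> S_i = -4.07 + 9.99*i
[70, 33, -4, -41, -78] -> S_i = 70 + -37*i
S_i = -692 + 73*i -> [-692, -619, -546, -473, -400]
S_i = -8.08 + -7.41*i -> [-8.08, -15.49, -22.9, -30.31, -37.72]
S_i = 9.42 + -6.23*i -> [9.42, 3.19, -3.04, -9.27, -15.5]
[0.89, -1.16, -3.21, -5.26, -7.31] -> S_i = 0.89 + -2.05*i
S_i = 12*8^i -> [12, 96, 768, 6144, 49152]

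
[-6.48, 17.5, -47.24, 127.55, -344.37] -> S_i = -6.48*(-2.70)^i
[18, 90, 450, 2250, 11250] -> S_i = 18*5^i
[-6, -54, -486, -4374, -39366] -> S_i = -6*9^i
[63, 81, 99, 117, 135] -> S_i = 63 + 18*i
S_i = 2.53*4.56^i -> [2.53, 11.54, 52.61, 239.89, 1093.91]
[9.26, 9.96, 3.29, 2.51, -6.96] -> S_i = Random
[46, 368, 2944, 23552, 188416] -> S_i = 46*8^i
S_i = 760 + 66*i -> [760, 826, 892, 958, 1024]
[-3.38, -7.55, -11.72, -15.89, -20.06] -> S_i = -3.38 + -4.17*i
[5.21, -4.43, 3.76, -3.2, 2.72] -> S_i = 5.21*(-0.85)^i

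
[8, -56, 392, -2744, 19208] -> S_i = 8*-7^i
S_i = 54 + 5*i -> [54, 59, 64, 69, 74]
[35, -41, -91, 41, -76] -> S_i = Random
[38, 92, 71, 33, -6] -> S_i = Random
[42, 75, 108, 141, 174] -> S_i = 42 + 33*i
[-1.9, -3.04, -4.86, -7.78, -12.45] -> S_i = -1.90*1.60^i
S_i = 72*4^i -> [72, 288, 1152, 4608, 18432]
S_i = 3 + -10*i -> [3, -7, -17, -27, -37]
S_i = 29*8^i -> [29, 232, 1856, 14848, 118784]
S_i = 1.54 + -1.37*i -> [1.54, 0.17, -1.2, -2.57, -3.94]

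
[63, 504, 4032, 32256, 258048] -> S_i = 63*8^i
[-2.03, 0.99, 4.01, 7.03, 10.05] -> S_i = -2.03 + 3.02*i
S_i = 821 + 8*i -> [821, 829, 837, 845, 853]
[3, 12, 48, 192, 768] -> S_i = 3*4^i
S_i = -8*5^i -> [-8, -40, -200, -1000, -5000]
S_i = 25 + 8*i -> [25, 33, 41, 49, 57]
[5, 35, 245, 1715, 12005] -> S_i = 5*7^i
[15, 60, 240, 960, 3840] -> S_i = 15*4^i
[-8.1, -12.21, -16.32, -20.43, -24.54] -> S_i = -8.10 + -4.11*i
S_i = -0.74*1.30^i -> [-0.74, -0.96, -1.25, -1.63, -2.11]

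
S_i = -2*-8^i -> [-2, 16, -128, 1024, -8192]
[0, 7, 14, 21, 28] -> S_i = 0 + 7*i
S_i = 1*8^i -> [1, 8, 64, 512, 4096]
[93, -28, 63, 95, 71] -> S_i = Random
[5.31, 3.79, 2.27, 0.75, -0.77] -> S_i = 5.31 + -1.52*i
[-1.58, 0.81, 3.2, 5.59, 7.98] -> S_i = -1.58 + 2.39*i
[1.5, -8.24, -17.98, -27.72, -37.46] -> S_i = 1.50 + -9.74*i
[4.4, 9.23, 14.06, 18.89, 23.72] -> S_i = 4.40 + 4.83*i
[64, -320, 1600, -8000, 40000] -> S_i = 64*-5^i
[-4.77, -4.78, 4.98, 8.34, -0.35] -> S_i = Random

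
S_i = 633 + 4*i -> [633, 637, 641, 645, 649]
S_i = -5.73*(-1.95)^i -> [-5.73, 11.17, -21.79, 42.49, -82.85]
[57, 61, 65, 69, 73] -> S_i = 57 + 4*i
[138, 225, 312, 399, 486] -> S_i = 138 + 87*i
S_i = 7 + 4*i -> [7, 11, 15, 19, 23]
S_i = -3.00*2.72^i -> [-3.0, -8.16, -22.2, -60.37, -164.21]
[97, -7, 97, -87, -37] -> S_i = Random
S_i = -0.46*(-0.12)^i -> [-0.46, 0.06, -0.01, 0.0, -0.0]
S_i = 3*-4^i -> [3, -12, 48, -192, 768]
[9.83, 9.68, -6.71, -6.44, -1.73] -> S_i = Random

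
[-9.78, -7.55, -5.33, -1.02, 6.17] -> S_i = Random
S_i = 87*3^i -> [87, 261, 783, 2349, 7047]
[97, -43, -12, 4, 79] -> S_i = Random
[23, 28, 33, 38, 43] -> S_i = 23 + 5*i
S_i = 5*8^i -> [5, 40, 320, 2560, 20480]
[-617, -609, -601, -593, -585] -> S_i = -617 + 8*i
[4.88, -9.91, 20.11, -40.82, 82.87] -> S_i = 4.88*(-2.03)^i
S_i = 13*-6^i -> [13, -78, 468, -2808, 16848]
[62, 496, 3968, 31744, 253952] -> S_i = 62*8^i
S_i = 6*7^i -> [6, 42, 294, 2058, 14406]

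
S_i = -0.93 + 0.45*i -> [-0.93, -0.48, -0.03, 0.42, 0.87]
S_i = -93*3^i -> [-93, -279, -837, -2511, -7533]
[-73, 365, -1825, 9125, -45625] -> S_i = -73*-5^i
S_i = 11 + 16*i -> [11, 27, 43, 59, 75]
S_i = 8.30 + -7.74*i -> [8.3, 0.56, -7.18, -14.92, -22.66]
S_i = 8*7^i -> [8, 56, 392, 2744, 19208]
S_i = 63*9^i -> [63, 567, 5103, 45927, 413343]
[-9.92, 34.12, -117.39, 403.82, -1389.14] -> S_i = -9.92*(-3.44)^i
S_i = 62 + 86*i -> [62, 148, 234, 320, 406]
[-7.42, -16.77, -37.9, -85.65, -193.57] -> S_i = -7.42*2.26^i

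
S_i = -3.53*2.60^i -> [-3.53, -9.18, -23.86, -62.04, -161.31]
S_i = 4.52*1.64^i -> [4.52, 7.41, 12.16, 19.94, 32.7]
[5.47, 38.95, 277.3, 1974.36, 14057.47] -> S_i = 5.47*7.12^i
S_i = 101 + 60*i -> [101, 161, 221, 281, 341]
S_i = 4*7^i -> [4, 28, 196, 1372, 9604]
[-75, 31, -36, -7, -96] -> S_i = Random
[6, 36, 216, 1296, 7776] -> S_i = 6*6^i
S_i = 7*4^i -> [7, 28, 112, 448, 1792]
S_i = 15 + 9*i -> [15, 24, 33, 42, 51]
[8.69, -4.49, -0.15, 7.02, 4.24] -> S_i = Random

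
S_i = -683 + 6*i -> [-683, -677, -671, -665, -659]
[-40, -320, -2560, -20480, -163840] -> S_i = -40*8^i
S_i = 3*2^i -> [3, 6, 12, 24, 48]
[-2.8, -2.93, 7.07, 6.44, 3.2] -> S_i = Random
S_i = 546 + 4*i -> [546, 550, 554, 558, 562]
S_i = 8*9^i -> [8, 72, 648, 5832, 52488]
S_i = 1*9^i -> [1, 9, 81, 729, 6561]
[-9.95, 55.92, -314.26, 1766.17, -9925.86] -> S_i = -9.95*(-5.62)^i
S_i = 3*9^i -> [3, 27, 243, 2187, 19683]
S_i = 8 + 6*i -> [8, 14, 20, 26, 32]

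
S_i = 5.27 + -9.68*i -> [5.27, -4.41, -14.09, -23.77, -33.45]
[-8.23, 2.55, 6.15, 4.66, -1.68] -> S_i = Random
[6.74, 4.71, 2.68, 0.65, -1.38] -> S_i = 6.74 + -2.03*i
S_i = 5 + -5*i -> [5, 0, -5, -10, -15]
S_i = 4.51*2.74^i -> [4.51, 12.36, 33.86, 92.77, 254.2]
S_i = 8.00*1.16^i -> [8.0, 9.28, 10.76, 12.49, 14.49]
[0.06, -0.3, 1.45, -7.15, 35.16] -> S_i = 0.06*(-4.92)^i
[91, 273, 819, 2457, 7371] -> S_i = 91*3^i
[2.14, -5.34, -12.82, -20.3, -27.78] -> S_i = 2.14 + -7.48*i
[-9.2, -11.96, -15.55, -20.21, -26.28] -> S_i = -9.20*1.30^i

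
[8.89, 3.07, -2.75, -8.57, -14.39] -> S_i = 8.89 + -5.82*i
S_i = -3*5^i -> [-3, -15, -75, -375, -1875]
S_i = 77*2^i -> [77, 154, 308, 616, 1232]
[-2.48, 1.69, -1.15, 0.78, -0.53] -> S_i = -2.48*(-0.68)^i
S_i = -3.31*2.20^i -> [-3.31, -7.28, -16.02, -35.24, -77.54]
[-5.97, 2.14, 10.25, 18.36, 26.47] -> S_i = -5.97 + 8.11*i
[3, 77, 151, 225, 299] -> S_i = 3 + 74*i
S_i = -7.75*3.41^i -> [-7.75, -26.43, -90.12, -307.3, -1047.9]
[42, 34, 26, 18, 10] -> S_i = 42 + -8*i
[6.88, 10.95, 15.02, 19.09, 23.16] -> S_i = 6.88 + 4.07*i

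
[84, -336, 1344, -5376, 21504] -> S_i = 84*-4^i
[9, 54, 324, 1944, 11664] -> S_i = 9*6^i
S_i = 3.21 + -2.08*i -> [3.21, 1.13, -0.95, -3.03, -5.11]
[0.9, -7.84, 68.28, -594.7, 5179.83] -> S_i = 0.90*(-8.71)^i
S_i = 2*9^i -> [2, 18, 162, 1458, 13122]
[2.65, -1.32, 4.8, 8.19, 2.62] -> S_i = Random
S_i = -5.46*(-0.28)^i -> [-5.46, 1.53, -0.43, 0.12, -0.03]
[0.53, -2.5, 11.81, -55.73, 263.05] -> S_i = 0.53*(-4.72)^i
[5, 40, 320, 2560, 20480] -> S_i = 5*8^i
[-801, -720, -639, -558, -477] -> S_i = -801 + 81*i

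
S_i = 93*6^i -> [93, 558, 3348, 20088, 120528]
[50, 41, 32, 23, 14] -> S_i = 50 + -9*i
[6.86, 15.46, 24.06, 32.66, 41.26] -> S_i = 6.86 + 8.60*i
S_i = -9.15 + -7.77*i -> [-9.15, -16.92, -24.69, -32.46, -40.23]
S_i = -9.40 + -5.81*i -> [-9.4, -15.21, -21.02, -26.83, -32.64]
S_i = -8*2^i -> [-8, -16, -32, -64, -128]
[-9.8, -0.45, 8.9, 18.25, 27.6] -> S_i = -9.80 + 9.35*i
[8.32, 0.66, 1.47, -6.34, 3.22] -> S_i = Random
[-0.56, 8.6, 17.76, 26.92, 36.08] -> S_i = -0.56 + 9.16*i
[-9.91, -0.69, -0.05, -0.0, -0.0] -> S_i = -9.91*0.07^i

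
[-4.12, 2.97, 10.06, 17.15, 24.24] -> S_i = -4.12 + 7.09*i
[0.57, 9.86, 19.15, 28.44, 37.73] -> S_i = 0.57 + 9.29*i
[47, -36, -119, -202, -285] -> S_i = 47 + -83*i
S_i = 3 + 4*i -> [3, 7, 11, 15, 19]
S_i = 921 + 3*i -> [921, 924, 927, 930, 933]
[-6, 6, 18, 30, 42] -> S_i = -6 + 12*i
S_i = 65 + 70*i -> [65, 135, 205, 275, 345]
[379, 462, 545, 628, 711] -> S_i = 379 + 83*i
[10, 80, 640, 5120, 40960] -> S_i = 10*8^i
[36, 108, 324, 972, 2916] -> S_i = 36*3^i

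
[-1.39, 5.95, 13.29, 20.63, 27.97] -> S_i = -1.39 + 7.34*i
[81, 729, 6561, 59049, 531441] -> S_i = 81*9^i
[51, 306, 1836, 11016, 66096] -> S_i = 51*6^i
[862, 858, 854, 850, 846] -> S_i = 862 + -4*i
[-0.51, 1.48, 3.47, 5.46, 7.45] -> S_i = -0.51 + 1.99*i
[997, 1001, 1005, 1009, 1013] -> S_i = 997 + 4*i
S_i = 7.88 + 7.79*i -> [7.88, 15.67, 23.46, 31.25, 39.04]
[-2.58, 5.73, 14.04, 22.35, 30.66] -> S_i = -2.58 + 8.31*i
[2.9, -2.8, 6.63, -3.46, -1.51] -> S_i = Random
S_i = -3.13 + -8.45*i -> [-3.13, -11.58, -20.03, -28.48, -36.93]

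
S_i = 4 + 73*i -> [4, 77, 150, 223, 296]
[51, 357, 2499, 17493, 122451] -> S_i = 51*7^i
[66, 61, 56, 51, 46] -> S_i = 66 + -5*i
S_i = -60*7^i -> [-60, -420, -2940, -20580, -144060]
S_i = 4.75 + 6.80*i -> [4.75, 11.55, 18.35, 25.15, 31.95]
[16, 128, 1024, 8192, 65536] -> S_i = 16*8^i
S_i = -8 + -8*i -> [-8, -16, -24, -32, -40]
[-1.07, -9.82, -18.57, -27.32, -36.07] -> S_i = -1.07 + -8.75*i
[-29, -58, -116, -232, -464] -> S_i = -29*2^i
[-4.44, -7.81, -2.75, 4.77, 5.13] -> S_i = Random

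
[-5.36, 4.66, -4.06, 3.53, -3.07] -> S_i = -5.36*(-0.87)^i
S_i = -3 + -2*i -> [-3, -5, -7, -9, -11]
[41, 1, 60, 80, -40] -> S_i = Random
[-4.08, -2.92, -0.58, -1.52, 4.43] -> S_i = Random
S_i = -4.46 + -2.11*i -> [-4.46, -6.57, -8.68, -10.79, -12.9]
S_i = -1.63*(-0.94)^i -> [-1.63, 1.53, -1.44, 1.35, -1.27]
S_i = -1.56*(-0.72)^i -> [-1.56, 1.12, -0.81, 0.58, -0.42]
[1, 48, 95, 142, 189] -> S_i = 1 + 47*i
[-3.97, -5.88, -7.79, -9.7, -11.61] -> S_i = -3.97 + -1.91*i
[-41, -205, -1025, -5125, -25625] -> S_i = -41*5^i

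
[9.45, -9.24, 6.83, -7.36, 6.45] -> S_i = Random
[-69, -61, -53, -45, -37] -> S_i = -69 + 8*i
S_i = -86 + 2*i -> [-86, -84, -82, -80, -78]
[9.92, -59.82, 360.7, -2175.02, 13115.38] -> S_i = 9.92*(-6.03)^i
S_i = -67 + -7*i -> [-67, -74, -81, -88, -95]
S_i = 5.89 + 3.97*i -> [5.89, 9.86, 13.83, 17.8, 21.77]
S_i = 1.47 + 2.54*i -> [1.47, 4.01, 6.55, 9.09, 11.63]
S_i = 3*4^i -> [3, 12, 48, 192, 768]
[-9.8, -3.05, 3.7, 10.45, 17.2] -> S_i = -9.80 + 6.75*i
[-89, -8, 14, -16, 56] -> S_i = Random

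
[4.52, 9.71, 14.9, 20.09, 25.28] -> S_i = 4.52 + 5.19*i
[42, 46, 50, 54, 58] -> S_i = 42 + 4*i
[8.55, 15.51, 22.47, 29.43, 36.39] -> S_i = 8.55 + 6.96*i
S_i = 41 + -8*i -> [41, 33, 25, 17, 9]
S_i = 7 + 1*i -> [7, 8, 9, 10, 11]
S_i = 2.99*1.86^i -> [2.99, 5.56, 10.34, 19.24, 35.79]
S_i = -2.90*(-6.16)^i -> [-2.9, 17.86, -110.04, 677.86, -4175.62]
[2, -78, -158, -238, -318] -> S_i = 2 + -80*i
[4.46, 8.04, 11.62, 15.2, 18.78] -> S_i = 4.46 + 3.58*i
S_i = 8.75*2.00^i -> [8.75, 17.5, 35.0, 70.0, 140.0]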